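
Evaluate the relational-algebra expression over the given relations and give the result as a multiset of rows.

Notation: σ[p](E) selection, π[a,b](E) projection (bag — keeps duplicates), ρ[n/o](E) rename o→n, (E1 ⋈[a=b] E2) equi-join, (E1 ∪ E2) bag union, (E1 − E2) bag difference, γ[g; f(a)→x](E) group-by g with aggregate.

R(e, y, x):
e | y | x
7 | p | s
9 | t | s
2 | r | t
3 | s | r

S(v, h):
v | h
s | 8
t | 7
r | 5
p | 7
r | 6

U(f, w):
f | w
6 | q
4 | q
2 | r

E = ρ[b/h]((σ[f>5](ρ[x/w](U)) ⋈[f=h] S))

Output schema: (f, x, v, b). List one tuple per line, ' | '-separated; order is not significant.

Per-node cardinality:
  U → 3
  ρ[x/w](U) → 3
  σ[f>5](ρ[x/w](U)) → 1
  S → 5
  (σ[f>5](ρ[x/w](U)) ⋈[f=h] S) → 1
  ρ[b/h]((σ[f>5](ρ[x/w](U)) ⋈[f=h] S)) → 1

== RESULT ==
f | x | v | b
6 | q | r | 6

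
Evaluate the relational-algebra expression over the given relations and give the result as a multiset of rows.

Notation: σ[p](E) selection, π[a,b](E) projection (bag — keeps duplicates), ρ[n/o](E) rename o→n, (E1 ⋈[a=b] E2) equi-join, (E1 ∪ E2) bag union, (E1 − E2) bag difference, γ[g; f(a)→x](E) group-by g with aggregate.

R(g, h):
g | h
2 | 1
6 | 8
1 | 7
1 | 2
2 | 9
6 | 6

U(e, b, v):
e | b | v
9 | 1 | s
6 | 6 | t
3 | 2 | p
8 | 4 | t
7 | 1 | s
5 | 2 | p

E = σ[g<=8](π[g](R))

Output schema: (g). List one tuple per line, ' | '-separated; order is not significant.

Subexpression sizes:
  R → 6
  π[g](R) → 6
  σ[g<=8](π[g](R)) → 6

== RESULT ==
g
1
1
2
2
6
6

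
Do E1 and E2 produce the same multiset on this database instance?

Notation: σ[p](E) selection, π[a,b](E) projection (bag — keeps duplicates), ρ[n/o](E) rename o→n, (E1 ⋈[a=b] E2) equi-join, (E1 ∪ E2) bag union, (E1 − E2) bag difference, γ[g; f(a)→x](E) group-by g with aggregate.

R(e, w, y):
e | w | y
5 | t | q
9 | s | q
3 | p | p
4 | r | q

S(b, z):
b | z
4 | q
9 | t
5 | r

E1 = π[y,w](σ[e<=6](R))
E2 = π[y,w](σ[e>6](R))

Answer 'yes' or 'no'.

E1 subexpression sizes:
  R → 4
  σ[e<=6](R) → 3
  π[y,w](σ[e<=6](R)) → 3
E2 subexpression sizes:
  R → 4
  σ[e>6](R) → 1
  π[y,w](σ[e>6](R)) → 1

E1 result:
y | w
p | p
q | r
q | t
E2 result:
y | w
q | s
Witness: ('q', 't') appears 1× in E1 but 0× in E2.

no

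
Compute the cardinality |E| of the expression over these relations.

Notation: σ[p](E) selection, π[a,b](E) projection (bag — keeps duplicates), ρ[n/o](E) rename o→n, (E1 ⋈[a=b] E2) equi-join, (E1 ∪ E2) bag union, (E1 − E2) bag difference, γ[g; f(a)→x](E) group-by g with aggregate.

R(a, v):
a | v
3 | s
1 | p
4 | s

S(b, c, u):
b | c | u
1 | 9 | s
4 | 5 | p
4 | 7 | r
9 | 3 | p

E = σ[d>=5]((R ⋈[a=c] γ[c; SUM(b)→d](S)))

Subexpression sizes:
  R → 3
  S → 4
  γ[c; SUM(b)→d](S) → 4
  (R ⋈[a=c] γ[c; SUM(b)→d](S)) → 1
  σ[d>=5]((R ⋈[a=c] γ[c; SUM(b)→d](S))) → 1

|E| = 1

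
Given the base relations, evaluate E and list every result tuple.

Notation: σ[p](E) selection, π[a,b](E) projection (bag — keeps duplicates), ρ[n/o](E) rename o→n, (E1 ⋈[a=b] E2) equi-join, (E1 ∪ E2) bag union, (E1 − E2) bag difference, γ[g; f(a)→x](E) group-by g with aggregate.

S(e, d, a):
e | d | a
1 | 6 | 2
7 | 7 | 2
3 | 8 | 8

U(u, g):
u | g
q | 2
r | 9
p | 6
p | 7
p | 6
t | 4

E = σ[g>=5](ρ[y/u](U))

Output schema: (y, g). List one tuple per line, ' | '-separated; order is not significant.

Subexpression sizes:
  U → 6
  ρ[y/u](U) → 6
  σ[g>=5](ρ[y/u](U)) → 4

== RESULT ==
y | g
p | 6
p | 6
p | 7
r | 9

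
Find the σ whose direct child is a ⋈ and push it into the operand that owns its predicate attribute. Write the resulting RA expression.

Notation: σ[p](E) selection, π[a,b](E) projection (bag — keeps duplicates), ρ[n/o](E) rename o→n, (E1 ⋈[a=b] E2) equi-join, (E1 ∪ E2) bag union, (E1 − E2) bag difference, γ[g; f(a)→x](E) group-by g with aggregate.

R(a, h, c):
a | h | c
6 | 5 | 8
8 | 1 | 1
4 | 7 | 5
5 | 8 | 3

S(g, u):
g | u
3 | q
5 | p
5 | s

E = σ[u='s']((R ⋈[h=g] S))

σ filters on u, owned by the right side.
E' = (R ⋈[h=g] σ[u='s'](S))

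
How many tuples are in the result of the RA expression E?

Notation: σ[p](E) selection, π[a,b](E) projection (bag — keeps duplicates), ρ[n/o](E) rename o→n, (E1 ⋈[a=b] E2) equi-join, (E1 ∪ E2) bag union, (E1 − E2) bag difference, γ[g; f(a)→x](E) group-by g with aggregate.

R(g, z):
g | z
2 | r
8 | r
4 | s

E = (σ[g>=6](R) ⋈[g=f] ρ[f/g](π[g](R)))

Row counts bottom-up:
  R → 3
  σ[g>=6](R) → 1
  R → 3
  π[g](R) → 3
  ρ[f/g](π[g](R)) → 3
  (σ[g>=6](R) ⋈[g=f] ρ[f/g](π[g](R))) → 1

|E| = 1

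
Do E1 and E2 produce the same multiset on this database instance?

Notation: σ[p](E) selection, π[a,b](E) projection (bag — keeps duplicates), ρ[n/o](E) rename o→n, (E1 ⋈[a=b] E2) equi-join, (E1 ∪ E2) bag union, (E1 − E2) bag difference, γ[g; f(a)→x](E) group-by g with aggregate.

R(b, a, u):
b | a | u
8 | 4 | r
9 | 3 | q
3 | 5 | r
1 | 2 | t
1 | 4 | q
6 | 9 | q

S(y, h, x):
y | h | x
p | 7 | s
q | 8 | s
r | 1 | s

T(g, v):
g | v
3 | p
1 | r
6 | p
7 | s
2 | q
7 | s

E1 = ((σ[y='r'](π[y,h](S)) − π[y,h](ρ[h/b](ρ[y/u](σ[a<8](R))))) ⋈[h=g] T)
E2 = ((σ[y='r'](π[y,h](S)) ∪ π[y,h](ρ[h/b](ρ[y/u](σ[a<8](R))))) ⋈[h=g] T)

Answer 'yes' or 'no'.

E1 per-node cardinality:
  S → 3
  π[y,h](S) → 3
  σ[y='r'](π[y,h](S)) → 1
  R → 6
  σ[a<8](R) → 5
  ρ[y/u](σ[a<8](R)) → 5
  ρ[h/b](ρ[y/u](σ[a<8](R))) → 5
  π[y,h](ρ[h/b](ρ[y/u](σ[a<8](R)))) → 5
  (σ[y='r'](π[y,h](S)) − π[y,h](ρ[h/b](ρ[y/u](σ[a<8](R))))) → 1
  T → 6
  ((σ[y='r'](π[y,h](S)) − π[y,h](ρ[h/b](ρ[y/u](σ[a<8](R))))) ⋈[h=g] T) → 1
E2 per-node cardinality:
  S → 3
  π[y,h](S) → 3
  σ[y='r'](π[y,h](S)) → 1
  R → 6
  σ[a<8](R) → 5
  ρ[y/u](σ[a<8](R)) → 5
  ρ[h/b](ρ[y/u](σ[a<8](R))) → 5
  π[y,h](ρ[h/b](ρ[y/u](σ[a<8](R)))) → 5
  (σ[y='r'](π[y,h](S)) ∪ π[y,h](ρ[h/b](ρ[y/u](σ[a<8](R))))) → 6
  T → 6
  ((σ[y='r'](π[y,h](S)) ∪ π[y,h](ρ[h/b](ρ[y/u](σ[a<8](R))))) ⋈[h=g] T) → 4

E1 result:
y | h | g | v
r | 1 | 1 | r
E2 result:
y | h | g | v
q | 1 | 1 | r
r | 1 | 1 | r
r | 3 | 3 | p
t | 1 | 1 | r
Witness: ('t', 1, 1, 'r') appears 0× in E1 but 1× in E2.

no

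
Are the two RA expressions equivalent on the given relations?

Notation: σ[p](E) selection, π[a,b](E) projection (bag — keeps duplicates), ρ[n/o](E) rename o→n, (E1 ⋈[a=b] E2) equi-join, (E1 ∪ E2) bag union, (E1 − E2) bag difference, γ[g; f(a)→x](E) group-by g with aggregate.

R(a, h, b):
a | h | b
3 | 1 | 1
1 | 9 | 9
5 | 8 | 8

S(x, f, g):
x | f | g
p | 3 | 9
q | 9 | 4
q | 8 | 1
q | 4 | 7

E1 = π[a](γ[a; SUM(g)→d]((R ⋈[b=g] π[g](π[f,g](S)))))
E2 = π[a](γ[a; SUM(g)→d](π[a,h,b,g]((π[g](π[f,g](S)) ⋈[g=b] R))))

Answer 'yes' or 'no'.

E1 per-node cardinality:
  R → 3
  S → 4
  π[f,g](S) → 4
  π[g](π[f,g](S)) → 4
  (R ⋈[b=g] π[g](π[f,g](S))) → 2
  γ[a; SUM(g)→d]((R ⋈[b=g] π[g](π[f,g](S)))) → 2
  π[a](γ[a; SUM(g)→d]((R ⋈[b=g] π[g](π[f,g](S))))) → 2
E2 per-node cardinality:
  S → 4
  π[f,g](S) → 4
  π[g](π[f,g](S)) → 4
  R → 3
  (π[g](π[f,g](S)) ⋈[g=b] R) → 2
  π[a,h,b,g]((π[g](π[f,g](S)) ⋈[g=b] R)) → 2
  γ[a; SUM(g)→d](π[a,h,b,g]((π[g](π[f,g](S)) ⋈[g=b] R))) → 2
  π[a](γ[a; SUM(g)→d](π[a,h,b,g]((π[g](π[f,g](S)) ⋈[g=b] R)))) → 2

E1 and E2 produce the same multiset:
a
1
3

yes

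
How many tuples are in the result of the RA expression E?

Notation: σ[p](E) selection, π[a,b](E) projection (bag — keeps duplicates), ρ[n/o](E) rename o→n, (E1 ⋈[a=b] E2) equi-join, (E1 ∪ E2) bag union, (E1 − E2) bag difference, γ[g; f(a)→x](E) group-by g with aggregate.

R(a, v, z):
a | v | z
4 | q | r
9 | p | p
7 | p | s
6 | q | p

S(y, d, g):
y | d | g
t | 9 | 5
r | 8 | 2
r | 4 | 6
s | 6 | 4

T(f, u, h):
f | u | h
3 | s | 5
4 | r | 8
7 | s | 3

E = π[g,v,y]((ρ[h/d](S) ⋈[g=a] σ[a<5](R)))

Stepwise |·|:
  S → 4
  ρ[h/d](S) → 4
  R → 4
  σ[a<5](R) → 1
  (ρ[h/d](S) ⋈[g=a] σ[a<5](R)) → 1
  π[g,v,y]((ρ[h/d](S) ⋈[g=a] σ[a<5](R))) → 1

|E| = 1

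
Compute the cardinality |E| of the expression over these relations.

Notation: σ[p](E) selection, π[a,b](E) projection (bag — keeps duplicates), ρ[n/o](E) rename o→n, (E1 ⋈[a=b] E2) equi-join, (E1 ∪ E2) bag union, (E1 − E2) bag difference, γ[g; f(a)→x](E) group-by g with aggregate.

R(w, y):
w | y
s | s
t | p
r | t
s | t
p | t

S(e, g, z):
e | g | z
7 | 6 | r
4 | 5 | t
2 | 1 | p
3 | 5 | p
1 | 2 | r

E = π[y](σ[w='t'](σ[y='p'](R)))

Subexpression sizes:
  R → 5
  σ[y='p'](R) → 1
  σ[w='t'](σ[y='p'](R)) → 1
  π[y](σ[w='t'](σ[y='p'](R))) → 1

|E| = 1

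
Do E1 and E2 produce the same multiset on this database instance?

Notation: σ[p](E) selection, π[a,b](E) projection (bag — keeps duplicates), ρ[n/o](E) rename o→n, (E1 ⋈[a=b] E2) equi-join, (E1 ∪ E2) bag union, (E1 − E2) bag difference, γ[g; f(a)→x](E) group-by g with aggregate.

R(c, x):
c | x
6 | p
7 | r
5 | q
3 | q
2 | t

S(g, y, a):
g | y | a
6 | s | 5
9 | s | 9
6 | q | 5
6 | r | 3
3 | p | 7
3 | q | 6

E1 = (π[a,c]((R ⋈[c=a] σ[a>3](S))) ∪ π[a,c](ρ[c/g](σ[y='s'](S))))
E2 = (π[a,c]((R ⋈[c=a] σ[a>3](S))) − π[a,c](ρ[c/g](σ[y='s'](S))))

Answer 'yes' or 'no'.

E1 row counts bottom-up:
  R → 5
  S → 6
  σ[a>3](S) → 5
  (R ⋈[c=a] σ[a>3](S)) → 4
  π[a,c]((R ⋈[c=a] σ[a>3](S))) → 4
  S → 6
  σ[y='s'](S) → 2
  ρ[c/g](σ[y='s'](S)) → 2
  π[a,c](ρ[c/g](σ[y='s'](S))) → 2
  (π[a,c]((R ⋈[c=a] σ[a>3](S))) ∪ π[a,c](ρ[c/g](σ[y='s'](S)))) → 6
E2 row counts bottom-up:
  R → 5
  S → 6
  σ[a>3](S) → 5
  (R ⋈[c=a] σ[a>3](S)) → 4
  π[a,c]((R ⋈[c=a] σ[a>3](S))) → 4
  S → 6
  σ[y='s'](S) → 2
  ρ[c/g](σ[y='s'](S)) → 2
  π[a,c](ρ[c/g](σ[y='s'](S))) → 2
  (π[a,c]((R ⋈[c=a] σ[a>3](S))) − π[a,c](ρ[c/g](σ[y='s'](S)))) → 4

E1 result:
a | c
5 | 5
5 | 5
5 | 6
6 | 6
7 | 7
9 | 9
E2 result:
a | c
5 | 5
5 | 5
6 | 6
7 | 7
Witness: (5, 6) appears 1× in E1 but 0× in E2.

no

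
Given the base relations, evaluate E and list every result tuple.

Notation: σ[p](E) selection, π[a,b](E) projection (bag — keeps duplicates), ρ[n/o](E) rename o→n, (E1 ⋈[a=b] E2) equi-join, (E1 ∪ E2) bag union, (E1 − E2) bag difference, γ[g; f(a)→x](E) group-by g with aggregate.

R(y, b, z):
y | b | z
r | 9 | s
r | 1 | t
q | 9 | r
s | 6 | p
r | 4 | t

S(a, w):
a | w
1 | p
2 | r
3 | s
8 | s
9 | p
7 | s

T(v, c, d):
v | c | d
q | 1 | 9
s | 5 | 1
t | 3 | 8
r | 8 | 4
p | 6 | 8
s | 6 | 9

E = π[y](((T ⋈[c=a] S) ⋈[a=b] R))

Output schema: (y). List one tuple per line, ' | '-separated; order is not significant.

Subexpression sizes:
  T → 6
  S → 6
  (T ⋈[c=a] S) → 3
  R → 5
  ((T ⋈[c=a] S) ⋈[a=b] R) → 1
  π[y](((T ⋈[c=a] S) ⋈[a=b] R)) → 1

== RESULT ==
y
r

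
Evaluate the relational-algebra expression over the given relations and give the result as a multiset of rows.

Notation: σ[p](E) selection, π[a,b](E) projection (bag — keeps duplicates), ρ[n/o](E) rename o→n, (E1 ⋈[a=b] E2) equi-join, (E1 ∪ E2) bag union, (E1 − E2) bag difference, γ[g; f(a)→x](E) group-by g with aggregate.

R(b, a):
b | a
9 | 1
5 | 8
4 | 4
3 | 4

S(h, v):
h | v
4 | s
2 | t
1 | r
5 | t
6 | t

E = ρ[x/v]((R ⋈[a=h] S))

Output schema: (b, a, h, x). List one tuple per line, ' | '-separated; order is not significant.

Row counts bottom-up:
  R → 4
  S → 5
  (R ⋈[a=h] S) → 3
  ρ[x/v]((R ⋈[a=h] S)) → 3

== RESULT ==
b | a | h | x
3 | 4 | 4 | s
4 | 4 | 4 | s
9 | 1 | 1 | r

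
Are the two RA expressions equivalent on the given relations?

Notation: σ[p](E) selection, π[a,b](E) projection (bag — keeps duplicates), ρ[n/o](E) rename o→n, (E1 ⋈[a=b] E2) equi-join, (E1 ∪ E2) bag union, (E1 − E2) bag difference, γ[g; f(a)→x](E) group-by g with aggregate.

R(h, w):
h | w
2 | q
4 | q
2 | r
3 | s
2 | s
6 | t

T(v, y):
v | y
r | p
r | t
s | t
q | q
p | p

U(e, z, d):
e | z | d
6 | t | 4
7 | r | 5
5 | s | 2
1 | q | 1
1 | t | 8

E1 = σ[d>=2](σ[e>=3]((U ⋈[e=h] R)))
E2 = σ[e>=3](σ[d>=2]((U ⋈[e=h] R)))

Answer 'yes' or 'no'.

E1 row counts bottom-up:
  U → 5
  R → 6
  (U ⋈[e=h] R) → 1
  σ[e>=3]((U ⋈[e=h] R)) → 1
  σ[d>=2](σ[e>=3]((U ⋈[e=h] R))) → 1
E2 row counts bottom-up:
  U → 5
  R → 6
  (U ⋈[e=h] R) → 1
  σ[d>=2]((U ⋈[e=h] R)) → 1
  σ[e>=3](σ[d>=2]((U ⋈[e=h] R))) → 1

E1 and E2 produce the same multiset:
e | z | d | h | w
6 | t | 4 | 6 | t

yes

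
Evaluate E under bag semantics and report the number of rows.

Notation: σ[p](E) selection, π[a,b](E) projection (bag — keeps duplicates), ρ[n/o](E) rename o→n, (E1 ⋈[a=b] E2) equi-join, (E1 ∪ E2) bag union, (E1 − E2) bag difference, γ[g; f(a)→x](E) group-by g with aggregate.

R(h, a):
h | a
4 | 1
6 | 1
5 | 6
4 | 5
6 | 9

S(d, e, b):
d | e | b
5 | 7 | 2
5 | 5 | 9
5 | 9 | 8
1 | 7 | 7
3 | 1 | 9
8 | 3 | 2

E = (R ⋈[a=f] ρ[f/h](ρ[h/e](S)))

Stepwise |·|:
  R → 5
  S → 6
  ρ[h/e](S) → 6
  ρ[f/h](ρ[h/e](S)) → 6
  (R ⋈[a=f] ρ[f/h](ρ[h/e](S))) → 4

|E| = 4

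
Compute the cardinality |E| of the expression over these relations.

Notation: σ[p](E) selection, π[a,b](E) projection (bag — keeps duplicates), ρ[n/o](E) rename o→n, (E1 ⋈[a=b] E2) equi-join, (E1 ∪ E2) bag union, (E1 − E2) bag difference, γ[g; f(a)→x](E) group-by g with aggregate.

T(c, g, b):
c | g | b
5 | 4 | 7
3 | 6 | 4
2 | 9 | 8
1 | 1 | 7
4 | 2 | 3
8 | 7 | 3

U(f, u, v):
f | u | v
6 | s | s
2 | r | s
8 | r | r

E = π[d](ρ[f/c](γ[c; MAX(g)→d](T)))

Subexpression sizes:
  T → 6
  γ[c; MAX(g)→d](T) → 6
  ρ[f/c](γ[c; MAX(g)→d](T)) → 6
  π[d](ρ[f/c](γ[c; MAX(g)→d](T))) → 6

|E| = 6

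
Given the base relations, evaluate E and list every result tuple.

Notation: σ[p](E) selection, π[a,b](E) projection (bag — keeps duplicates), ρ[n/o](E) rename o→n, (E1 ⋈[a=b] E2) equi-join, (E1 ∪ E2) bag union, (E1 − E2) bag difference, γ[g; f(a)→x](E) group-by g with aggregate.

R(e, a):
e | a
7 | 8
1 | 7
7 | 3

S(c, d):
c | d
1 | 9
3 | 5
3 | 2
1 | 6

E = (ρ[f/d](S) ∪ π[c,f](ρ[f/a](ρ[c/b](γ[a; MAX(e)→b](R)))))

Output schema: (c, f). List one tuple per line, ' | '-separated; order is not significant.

Subexpression sizes:
  S → 4
  ρ[f/d](S) → 4
  R → 3
  γ[a; MAX(e)→b](R) → 3
  ρ[c/b](γ[a; MAX(e)→b](R)) → 3
  ρ[f/a](ρ[c/b](γ[a; MAX(e)→b](R))) → 3
  π[c,f](ρ[f/a](ρ[c/b](γ[a; MAX(e)→b](R)))) → 3
  (ρ[f/d](S) ∪ π[c,f](ρ[f/a](ρ[c/b](γ[a; MAX(e)→b](R))))) → 7

== RESULT ==
c | f
1 | 6
1 | 7
1 | 9
3 | 2
3 | 5
7 | 3
7 | 8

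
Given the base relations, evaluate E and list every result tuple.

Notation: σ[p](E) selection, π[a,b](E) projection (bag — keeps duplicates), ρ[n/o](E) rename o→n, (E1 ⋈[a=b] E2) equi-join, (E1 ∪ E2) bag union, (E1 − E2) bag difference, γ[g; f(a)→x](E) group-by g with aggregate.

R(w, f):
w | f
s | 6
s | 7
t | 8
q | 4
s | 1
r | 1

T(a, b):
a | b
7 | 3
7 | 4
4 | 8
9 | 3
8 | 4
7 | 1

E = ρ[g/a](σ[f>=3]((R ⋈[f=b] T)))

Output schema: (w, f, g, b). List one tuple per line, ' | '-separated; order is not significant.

Per-node cardinality:
  R → 6
  T → 6
  (R ⋈[f=b] T) → 5
  σ[f>=3]((R ⋈[f=b] T)) → 3
  ρ[g/a](σ[f>=3]((R ⋈[f=b] T))) → 3

== RESULT ==
w | f | g | b
q | 4 | 7 | 4
q | 4 | 8 | 4
t | 8 | 4 | 8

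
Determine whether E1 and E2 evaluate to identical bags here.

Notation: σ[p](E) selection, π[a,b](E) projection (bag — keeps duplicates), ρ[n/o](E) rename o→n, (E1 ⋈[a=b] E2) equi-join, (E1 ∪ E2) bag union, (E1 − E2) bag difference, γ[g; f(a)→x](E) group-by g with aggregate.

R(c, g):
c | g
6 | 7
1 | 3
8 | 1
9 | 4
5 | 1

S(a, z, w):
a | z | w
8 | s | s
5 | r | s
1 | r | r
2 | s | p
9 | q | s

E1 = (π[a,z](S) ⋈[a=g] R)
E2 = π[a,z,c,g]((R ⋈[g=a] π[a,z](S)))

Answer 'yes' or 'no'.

E1 row counts bottom-up:
  S → 5
  π[a,z](S) → 5
  R → 5
  (π[a,z](S) ⋈[a=g] R) → 2
E2 row counts bottom-up:
  R → 5
  S → 5
  π[a,z](S) → 5
  (R ⋈[g=a] π[a,z](S)) → 2
  π[a,z,c,g]((R ⋈[g=a] π[a,z](S))) → 2

E1 and E2 produce the same multiset:
a | z | c | g
1 | r | 5 | 1
1 | r | 8 | 1

yes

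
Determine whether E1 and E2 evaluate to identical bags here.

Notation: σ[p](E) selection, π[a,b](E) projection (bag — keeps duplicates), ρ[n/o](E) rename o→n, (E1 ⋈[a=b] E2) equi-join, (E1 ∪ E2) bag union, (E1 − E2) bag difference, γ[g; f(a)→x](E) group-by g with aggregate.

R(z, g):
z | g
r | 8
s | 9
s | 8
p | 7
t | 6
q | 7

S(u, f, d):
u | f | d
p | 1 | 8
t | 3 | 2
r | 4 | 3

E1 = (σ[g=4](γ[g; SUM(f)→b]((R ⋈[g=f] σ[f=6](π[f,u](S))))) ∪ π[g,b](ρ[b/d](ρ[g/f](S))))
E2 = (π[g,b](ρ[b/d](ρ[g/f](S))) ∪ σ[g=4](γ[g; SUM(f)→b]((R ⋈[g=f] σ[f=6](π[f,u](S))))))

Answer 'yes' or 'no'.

E1 row counts bottom-up:
  R → 6
  S → 3
  π[f,u](S) → 3
  σ[f=6](π[f,u](S)) → 0
  (R ⋈[g=f] σ[f=6](π[f,u](S))) → 0
  γ[g; SUM(f)→b]((R ⋈[g=f] σ[f=6](π[f,u](S)))) → 0
  σ[g=4](γ[g; SUM(f)→b]((R ⋈[g=f] σ[f=6](π[f,u](S))))) → 0
  S → 3
  ρ[g/f](S) → 3
  ρ[b/d](ρ[g/f](S)) → 3
  π[g,b](ρ[b/d](ρ[g/f](S))) → 3
  (σ[g=4](γ[g; SUM(f)→b]((R ⋈[g=f] σ[f=6](π[f,u](S))))) ∪ π[g,b](ρ[b/d](ρ[g/f](S)))) → 3
E2 row counts bottom-up:
  S → 3
  ρ[g/f](S) → 3
  ρ[b/d](ρ[g/f](S)) → 3
  π[g,b](ρ[b/d](ρ[g/f](S))) → 3
  R → 6
  S → 3
  π[f,u](S) → 3
  σ[f=6](π[f,u](S)) → 0
  (R ⋈[g=f] σ[f=6](π[f,u](S))) → 0
  γ[g; SUM(f)→b]((R ⋈[g=f] σ[f=6](π[f,u](S)))) → 0
  σ[g=4](γ[g; SUM(f)→b]((R ⋈[g=f] σ[f=6](π[f,u](S))))) → 0
  (π[g,b](ρ[b/d](ρ[g/f](S))) ∪ σ[g=4](γ[g; SUM(f)→b]((R ⋈[g=f] σ[f=6](π[f,u](S)))))) → 3

E1 and E2 produce the same multiset:
g | b
1 | 8
3 | 2
4 | 3

yes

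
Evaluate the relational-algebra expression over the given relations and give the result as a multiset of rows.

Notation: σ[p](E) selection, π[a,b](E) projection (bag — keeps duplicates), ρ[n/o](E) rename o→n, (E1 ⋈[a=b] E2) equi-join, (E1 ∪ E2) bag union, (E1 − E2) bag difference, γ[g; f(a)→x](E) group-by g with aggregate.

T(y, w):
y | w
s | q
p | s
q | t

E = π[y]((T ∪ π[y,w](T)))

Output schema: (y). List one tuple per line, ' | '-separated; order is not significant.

Per-node cardinality:
  T → 3
  T → 3
  π[y,w](T) → 3
  (T ∪ π[y,w](T)) → 6
  π[y]((T ∪ π[y,w](T))) → 6

== RESULT ==
y
p
p
q
q
s
s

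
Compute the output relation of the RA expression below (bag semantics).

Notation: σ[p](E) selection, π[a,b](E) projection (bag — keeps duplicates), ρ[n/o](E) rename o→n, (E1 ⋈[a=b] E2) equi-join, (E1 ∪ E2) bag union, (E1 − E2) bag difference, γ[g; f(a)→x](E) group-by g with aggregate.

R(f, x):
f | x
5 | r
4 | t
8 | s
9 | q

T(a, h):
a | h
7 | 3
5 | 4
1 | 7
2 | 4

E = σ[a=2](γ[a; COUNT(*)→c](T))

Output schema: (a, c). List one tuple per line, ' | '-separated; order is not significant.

Row counts bottom-up:
  T → 4
  γ[a; COUNT(*)→c](T) → 4
  σ[a=2](γ[a; COUNT(*)→c](T)) → 1

== RESULT ==
a | c
2 | 1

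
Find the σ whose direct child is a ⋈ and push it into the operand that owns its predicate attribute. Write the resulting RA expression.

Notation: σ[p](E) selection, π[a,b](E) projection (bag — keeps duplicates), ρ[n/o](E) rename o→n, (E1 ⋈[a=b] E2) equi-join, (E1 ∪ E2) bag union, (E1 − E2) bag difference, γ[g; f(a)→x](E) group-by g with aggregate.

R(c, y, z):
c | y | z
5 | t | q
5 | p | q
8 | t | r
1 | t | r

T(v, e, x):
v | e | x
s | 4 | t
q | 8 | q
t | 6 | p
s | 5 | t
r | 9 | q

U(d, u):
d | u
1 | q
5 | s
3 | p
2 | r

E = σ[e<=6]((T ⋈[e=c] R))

σ filters on e, owned by the left side.
E' = (σ[e<=6](T) ⋈[e=c] R)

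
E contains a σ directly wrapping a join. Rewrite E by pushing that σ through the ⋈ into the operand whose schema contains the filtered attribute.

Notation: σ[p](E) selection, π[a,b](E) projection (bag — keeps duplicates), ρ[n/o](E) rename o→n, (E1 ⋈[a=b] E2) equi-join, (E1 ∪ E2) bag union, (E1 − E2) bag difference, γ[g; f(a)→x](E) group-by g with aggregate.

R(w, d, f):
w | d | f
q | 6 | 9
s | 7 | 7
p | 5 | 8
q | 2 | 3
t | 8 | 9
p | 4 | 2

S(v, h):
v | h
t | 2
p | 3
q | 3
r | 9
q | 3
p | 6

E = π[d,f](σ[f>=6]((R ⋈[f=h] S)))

σ filters on f, owned by the left side.
E' = π[d,f]((σ[f>=6](R) ⋈[f=h] S))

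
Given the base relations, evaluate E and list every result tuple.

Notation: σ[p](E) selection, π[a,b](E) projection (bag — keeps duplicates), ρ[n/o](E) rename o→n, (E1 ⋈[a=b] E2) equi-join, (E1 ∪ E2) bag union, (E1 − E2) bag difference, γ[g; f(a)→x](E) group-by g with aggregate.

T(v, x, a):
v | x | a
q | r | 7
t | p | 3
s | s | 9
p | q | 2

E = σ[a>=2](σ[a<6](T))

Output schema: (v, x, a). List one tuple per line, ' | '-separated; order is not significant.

Per-node cardinality:
  T → 4
  σ[a<6](T) → 2
  σ[a>=2](σ[a<6](T)) → 2

== RESULT ==
v | x | a
p | q | 2
t | p | 3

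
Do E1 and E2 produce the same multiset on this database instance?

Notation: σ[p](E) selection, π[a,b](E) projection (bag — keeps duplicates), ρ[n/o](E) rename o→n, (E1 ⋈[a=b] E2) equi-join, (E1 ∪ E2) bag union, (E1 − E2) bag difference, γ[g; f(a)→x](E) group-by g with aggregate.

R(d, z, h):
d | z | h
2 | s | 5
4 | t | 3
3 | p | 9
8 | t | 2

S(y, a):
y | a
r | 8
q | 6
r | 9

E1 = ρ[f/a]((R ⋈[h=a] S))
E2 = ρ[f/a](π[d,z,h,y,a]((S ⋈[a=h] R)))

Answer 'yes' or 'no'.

E1 stepwise |·|:
  R → 4
  S → 3
  (R ⋈[h=a] S) → 1
  ρ[f/a]((R ⋈[h=a] S)) → 1
E2 stepwise |·|:
  S → 3
  R → 4
  (S ⋈[a=h] R) → 1
  π[d,z,h,y,a]((S ⋈[a=h] R)) → 1
  ρ[f/a](π[d,z,h,y,a]((S ⋈[a=h] R))) → 1

E1 and E2 produce the same multiset:
d | z | h | y | f
3 | p | 9 | r | 9

yes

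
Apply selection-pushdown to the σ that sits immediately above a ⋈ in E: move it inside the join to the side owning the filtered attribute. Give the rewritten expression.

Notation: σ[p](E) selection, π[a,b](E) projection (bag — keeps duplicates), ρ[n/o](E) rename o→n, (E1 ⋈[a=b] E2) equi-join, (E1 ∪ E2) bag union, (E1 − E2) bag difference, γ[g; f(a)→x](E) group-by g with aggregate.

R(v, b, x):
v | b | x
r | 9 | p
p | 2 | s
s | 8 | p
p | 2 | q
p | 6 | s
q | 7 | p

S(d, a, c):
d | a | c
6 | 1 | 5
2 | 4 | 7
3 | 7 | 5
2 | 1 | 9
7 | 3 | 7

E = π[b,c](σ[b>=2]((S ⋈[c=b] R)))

σ filters on b, owned by the right side.
E' = π[b,c]((S ⋈[c=b] σ[b>=2](R)))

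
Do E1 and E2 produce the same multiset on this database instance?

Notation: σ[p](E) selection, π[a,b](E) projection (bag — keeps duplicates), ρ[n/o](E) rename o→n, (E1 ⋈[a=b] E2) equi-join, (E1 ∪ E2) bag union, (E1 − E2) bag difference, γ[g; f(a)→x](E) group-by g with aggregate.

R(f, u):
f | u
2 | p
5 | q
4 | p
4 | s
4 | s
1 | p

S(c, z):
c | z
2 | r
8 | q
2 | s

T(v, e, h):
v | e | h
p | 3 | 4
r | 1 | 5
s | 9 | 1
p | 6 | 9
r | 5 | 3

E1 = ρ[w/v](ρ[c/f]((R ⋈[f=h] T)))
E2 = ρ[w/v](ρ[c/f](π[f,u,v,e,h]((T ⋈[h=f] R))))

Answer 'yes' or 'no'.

E1 subexpression sizes:
  R → 6
  T → 5
  (R ⋈[f=h] T) → 5
  ρ[c/f]((R ⋈[f=h] T)) → 5
  ρ[w/v](ρ[c/f]((R ⋈[f=h] T))) → 5
E2 subexpression sizes:
  T → 5
  R → 6
  (T ⋈[h=f] R) → 5
  π[f,u,v,e,h]((T ⋈[h=f] R)) → 5
  ρ[c/f](π[f,u,v,e,h]((T ⋈[h=f] R))) → 5
  ρ[w/v](ρ[c/f](π[f,u,v,e,h]((T ⋈[h=f] R)))) → 5

E1 and E2 produce the same multiset:
c | u | w | e | h
1 | p | s | 9 | 1
4 | p | p | 3 | 4
4 | s | p | 3 | 4
4 | s | p | 3 | 4
5 | q | r | 1 | 5

yes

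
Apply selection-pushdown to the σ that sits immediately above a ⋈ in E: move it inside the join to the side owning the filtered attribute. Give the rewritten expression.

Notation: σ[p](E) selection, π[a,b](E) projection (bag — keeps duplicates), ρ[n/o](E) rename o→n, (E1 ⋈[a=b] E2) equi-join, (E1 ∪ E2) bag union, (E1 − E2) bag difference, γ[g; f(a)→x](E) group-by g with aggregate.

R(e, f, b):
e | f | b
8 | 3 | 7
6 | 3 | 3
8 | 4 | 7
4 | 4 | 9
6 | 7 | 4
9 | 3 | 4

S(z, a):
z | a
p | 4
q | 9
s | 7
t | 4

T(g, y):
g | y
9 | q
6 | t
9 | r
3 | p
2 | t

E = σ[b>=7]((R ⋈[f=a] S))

σ filters on b, owned by the left side.
E' = (σ[b>=7](R) ⋈[f=a] S)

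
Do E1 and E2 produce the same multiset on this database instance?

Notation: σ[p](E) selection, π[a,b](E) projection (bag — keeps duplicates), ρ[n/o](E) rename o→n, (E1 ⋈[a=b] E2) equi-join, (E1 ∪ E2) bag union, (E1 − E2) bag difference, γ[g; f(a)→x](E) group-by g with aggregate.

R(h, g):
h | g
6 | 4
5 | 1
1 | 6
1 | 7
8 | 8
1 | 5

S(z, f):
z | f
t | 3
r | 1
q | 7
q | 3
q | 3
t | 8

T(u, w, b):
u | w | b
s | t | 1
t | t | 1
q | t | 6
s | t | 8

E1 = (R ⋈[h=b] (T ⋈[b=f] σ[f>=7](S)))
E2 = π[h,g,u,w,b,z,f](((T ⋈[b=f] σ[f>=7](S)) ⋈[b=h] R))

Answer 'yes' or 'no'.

E1 per-node cardinality:
  R → 6
  T → 4
  S → 6
  σ[f>=7](S) → 2
  (T ⋈[b=f] σ[f>=7](S)) → 1
  (R ⋈[h=b] (T ⋈[b=f] σ[f>=7](S))) → 1
E2 per-node cardinality:
  T → 4
  S → 6
  σ[f>=7](S) → 2
  (T ⋈[b=f] σ[f>=7](S)) → 1
  R → 6
  ((T ⋈[b=f] σ[f>=7](S)) ⋈[b=h] R) → 1
  π[h,g,u,w,b,z,f](((T ⋈[b=f] σ[f>=7](S)) ⋈[b=h] R)) → 1

E1 and E2 produce the same multiset:
h | g | u | w | b | z | f
8 | 8 | s | t | 8 | t | 8

yes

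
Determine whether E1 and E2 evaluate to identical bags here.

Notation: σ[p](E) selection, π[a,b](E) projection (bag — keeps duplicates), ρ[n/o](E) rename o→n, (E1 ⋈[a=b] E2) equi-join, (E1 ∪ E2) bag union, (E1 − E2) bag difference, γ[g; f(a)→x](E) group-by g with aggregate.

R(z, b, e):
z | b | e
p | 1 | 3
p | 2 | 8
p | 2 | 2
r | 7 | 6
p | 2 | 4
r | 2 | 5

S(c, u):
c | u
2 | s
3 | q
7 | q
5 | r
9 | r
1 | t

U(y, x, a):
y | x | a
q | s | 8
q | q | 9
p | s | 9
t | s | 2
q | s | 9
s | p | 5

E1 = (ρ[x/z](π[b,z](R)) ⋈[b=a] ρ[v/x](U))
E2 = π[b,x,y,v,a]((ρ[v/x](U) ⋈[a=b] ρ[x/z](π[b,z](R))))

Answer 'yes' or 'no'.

E1 stepwise |·|:
  R → 6
  π[b,z](R) → 6
  ρ[x/z](π[b,z](R)) → 6
  U → 6
  ρ[v/x](U) → 6
  (ρ[x/z](π[b,z](R)) ⋈[b=a] ρ[v/x](U)) → 4
E2 stepwise |·|:
  U → 6
  ρ[v/x](U) → 6
  R → 6
  π[b,z](R) → 6
  ρ[x/z](π[b,z](R)) → 6
  (ρ[v/x](U) ⋈[a=b] ρ[x/z](π[b,z](R))) → 4
  π[b,x,y,v,a]((ρ[v/x](U) ⋈[a=b] ρ[x/z](π[b,z](R)))) → 4

E1 and E2 produce the same multiset:
b | x | y | v | a
2 | p | t | s | 2
2 | p | t | s | 2
2 | p | t | s | 2
2 | r | t | s | 2

yes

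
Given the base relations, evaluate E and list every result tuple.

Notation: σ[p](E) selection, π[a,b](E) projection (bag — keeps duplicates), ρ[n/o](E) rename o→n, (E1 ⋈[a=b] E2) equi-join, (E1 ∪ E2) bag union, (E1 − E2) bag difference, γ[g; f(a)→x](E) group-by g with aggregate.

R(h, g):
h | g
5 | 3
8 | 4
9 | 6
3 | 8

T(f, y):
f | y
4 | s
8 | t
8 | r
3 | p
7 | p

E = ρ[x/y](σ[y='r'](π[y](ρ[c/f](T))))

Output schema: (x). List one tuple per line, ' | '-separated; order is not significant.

Subexpression sizes:
  T → 5
  ρ[c/f](T) → 5
  π[y](ρ[c/f](T)) → 5
  σ[y='r'](π[y](ρ[c/f](T))) → 1
  ρ[x/y](σ[y='r'](π[y](ρ[c/f](T)))) → 1

== RESULT ==
x
r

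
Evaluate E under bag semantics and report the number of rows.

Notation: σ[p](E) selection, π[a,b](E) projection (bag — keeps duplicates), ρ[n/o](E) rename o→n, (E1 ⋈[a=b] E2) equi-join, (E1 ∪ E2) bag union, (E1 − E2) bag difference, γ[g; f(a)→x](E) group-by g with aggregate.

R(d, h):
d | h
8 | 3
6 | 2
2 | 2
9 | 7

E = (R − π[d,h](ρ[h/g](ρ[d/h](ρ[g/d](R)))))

Per-node cardinality:
  R → 4
  R → 4
  ρ[g/d](R) → 4
  ρ[d/h](ρ[g/d](R)) → 4
  ρ[h/g](ρ[d/h](ρ[g/d](R))) → 4
  π[d,h](ρ[h/g](ρ[d/h](ρ[g/d](R)))) → 4
  (R − π[d,h](ρ[h/g](ρ[d/h](ρ[g/d](R))))) → 3

|E| = 3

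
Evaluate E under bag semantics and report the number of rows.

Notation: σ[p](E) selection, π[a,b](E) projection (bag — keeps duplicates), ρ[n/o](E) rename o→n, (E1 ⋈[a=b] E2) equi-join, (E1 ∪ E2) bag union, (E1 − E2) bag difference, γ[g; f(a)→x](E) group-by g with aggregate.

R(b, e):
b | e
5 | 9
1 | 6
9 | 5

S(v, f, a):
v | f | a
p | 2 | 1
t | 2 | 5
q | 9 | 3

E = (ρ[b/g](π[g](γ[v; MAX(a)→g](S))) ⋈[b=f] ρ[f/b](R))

Subexpression sizes:
  S → 3
  γ[v; MAX(a)→g](S) → 3
  π[g](γ[v; MAX(a)→g](S)) → 3
  ρ[b/g](π[g](γ[v; MAX(a)→g](S))) → 3
  R → 3
  ρ[f/b](R) → 3
  (ρ[b/g](π[g](γ[v; MAX(a)→g](S))) ⋈[b=f] ρ[f/b](R)) → 2

|E| = 2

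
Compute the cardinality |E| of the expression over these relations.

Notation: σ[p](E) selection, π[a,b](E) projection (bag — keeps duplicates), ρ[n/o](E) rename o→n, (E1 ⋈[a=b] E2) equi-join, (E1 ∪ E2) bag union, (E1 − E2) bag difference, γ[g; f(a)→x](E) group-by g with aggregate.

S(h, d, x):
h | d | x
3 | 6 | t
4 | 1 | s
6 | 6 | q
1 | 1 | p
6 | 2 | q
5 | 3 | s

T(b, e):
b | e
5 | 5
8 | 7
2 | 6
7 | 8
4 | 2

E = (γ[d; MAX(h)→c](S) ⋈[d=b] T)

Per-node cardinality:
  S → 6
  γ[d; MAX(h)→c](S) → 4
  T → 5
  (γ[d; MAX(h)→c](S) ⋈[d=b] T) → 1

|E| = 1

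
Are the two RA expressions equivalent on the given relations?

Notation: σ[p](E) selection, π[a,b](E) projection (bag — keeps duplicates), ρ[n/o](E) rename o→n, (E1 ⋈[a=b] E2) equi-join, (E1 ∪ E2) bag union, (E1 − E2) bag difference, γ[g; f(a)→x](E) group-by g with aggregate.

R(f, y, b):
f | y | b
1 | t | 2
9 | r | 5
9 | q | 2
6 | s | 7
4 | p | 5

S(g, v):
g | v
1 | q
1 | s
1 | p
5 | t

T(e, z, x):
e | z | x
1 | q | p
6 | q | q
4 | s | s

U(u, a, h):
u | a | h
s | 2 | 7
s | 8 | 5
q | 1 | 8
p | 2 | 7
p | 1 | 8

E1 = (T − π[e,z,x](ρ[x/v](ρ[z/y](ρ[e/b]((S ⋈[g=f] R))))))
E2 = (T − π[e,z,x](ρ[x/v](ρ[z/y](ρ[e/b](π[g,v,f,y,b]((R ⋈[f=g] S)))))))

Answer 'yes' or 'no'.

E1 subexpression sizes:
  T → 3
  S → 4
  R → 5
  (S ⋈[g=f] R) → 3
  ρ[e/b]((S ⋈[g=f] R)) → 3
  ρ[z/y](ρ[e/b]((S ⋈[g=f] R))) → 3
  ρ[x/v](ρ[z/y](ρ[e/b]((S ⋈[g=f] R)))) → 3
  π[e,z,x](ρ[x/v](ρ[z/y](ρ[e/b]((S ⋈[g=f] R))))) → 3
  (T − π[e,z,x](ρ[x/v](ρ[z/y](ρ[e/b]((S ⋈[g=f] R)))))) → 3
E2 subexpression sizes:
  T → 3
  R → 5
  S → 4
  (R ⋈[f=g] S) → 3
  π[g,v,f,y,b]((R ⋈[f=g] S)) → 3
  ρ[e/b](π[g,v,f,y,b]((R ⋈[f=g] S))) → 3
  ρ[z/y](ρ[e/b](π[g,v,f,y,b]((R ⋈[f=g] S)))) → 3
  ρ[x/v](ρ[z/y](ρ[e/b](π[g,v,f,y,b]((R ⋈[f=g] S))))) → 3
  π[e,z,x](ρ[x/v](ρ[z/y](ρ[e/b](π[g,v,f,y,b]((R ⋈[f=g] S)))))) → 3
  (T − π[e,z,x](ρ[x/v](ρ[z/y](ρ[e/b](π[g,v,f,y,b]((R ⋈[f=g] S))))))) → 3

E1 and E2 produce the same multiset:
e | z | x
1 | q | p
4 | s | s
6 | q | q

yes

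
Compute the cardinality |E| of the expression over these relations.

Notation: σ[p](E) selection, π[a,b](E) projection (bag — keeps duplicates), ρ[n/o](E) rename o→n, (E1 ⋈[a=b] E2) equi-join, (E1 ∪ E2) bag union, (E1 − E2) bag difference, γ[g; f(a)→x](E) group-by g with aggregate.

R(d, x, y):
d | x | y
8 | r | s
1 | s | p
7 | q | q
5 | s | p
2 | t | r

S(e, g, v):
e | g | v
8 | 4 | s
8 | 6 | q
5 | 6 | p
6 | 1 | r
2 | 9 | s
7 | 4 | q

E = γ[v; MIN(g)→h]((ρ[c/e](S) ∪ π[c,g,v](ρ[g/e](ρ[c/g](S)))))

Per-node cardinality:
  S → 6
  ρ[c/e](S) → 6
  S → 6
  ρ[c/g](S) → 6
  ρ[g/e](ρ[c/g](S)) → 6
  π[c,g,v](ρ[g/e](ρ[c/g](S))) → 6
  (ρ[c/e](S) ∪ π[c,g,v](ρ[g/e](ρ[c/g](S)))) → 12
  γ[v; MIN(g)→h]((ρ[c/e](S) ∪ π[c,g,v](ρ[g/e](ρ[c/g](S))))) → 4

|E| = 4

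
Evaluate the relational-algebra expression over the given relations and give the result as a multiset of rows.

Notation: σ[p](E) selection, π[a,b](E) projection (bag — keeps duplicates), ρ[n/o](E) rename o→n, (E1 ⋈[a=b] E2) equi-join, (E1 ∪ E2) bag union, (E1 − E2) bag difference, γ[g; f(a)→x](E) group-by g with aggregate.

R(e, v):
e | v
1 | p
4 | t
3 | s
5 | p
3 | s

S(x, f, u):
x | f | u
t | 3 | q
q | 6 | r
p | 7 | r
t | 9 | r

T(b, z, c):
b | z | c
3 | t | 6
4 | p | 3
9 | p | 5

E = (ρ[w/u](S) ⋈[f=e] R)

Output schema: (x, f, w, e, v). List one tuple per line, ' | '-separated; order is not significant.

Stepwise |·|:
  S → 4
  ρ[w/u](S) → 4
  R → 5
  (ρ[w/u](S) ⋈[f=e] R) → 2

== RESULT ==
x | f | w | e | v
t | 3 | q | 3 | s
t | 3 | q | 3 | s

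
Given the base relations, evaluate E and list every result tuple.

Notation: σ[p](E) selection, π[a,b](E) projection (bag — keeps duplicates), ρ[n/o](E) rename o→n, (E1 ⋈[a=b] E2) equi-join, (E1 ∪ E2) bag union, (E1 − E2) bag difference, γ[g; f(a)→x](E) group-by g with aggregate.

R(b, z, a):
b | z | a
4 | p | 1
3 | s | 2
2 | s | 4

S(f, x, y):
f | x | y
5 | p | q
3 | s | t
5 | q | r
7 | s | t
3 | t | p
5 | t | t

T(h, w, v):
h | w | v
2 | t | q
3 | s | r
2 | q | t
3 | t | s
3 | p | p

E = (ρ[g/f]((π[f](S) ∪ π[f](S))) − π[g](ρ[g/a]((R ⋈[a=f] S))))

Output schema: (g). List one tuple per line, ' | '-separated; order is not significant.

Subexpression sizes:
  S → 6
  π[f](S) → 6
  S → 6
  π[f](S) → 6
  (π[f](S) ∪ π[f](S)) → 12
  ρ[g/f]((π[f](S) ∪ π[f](S))) → 12
  R → 3
  S → 6
  (R ⋈[a=f] S) → 0
  ρ[g/a]((R ⋈[a=f] S)) → 0
  π[g](ρ[g/a]((R ⋈[a=f] S))) → 0
  (ρ[g/f]((π[f](S) ∪ π[f](S))) − π[g](ρ[g/a]((R ⋈[a=f] S)))) → 12

== RESULT ==
g
3
3
3
3
5
5
5
5
5
5
7
7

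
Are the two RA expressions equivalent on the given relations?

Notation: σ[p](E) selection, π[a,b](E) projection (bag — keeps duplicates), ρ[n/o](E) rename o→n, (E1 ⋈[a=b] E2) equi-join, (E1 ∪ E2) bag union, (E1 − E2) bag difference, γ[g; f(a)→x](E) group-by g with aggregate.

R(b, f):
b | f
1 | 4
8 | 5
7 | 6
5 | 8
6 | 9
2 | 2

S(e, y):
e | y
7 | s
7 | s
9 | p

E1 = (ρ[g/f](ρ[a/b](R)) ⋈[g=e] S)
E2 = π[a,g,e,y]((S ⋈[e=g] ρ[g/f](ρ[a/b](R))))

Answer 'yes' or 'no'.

E1 subexpression sizes:
  R → 6
  ρ[a/b](R) → 6
  ρ[g/f](ρ[a/b](R)) → 6
  S → 3
  (ρ[g/f](ρ[a/b](R)) ⋈[g=e] S) → 1
E2 subexpression sizes:
  S → 3
  R → 6
  ρ[a/b](R) → 6
  ρ[g/f](ρ[a/b](R)) → 6
  (S ⋈[e=g] ρ[g/f](ρ[a/b](R))) → 1
  π[a,g,e,y]((S ⋈[e=g] ρ[g/f](ρ[a/b](R)))) → 1

E1 and E2 produce the same multiset:
a | g | e | y
6 | 9 | 9 | p

yes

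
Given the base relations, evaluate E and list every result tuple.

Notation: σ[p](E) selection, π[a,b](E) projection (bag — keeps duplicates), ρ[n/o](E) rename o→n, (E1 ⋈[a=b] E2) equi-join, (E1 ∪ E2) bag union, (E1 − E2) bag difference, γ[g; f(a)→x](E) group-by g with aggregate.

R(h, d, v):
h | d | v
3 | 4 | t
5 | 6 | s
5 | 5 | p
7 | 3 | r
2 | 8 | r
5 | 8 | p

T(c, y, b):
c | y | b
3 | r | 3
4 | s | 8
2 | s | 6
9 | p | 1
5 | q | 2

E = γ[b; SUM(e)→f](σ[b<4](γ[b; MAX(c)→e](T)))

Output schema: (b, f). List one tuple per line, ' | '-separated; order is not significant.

Per-node cardinality:
  T → 5
  γ[b; MAX(c)→e](T) → 5
  σ[b<4](γ[b; MAX(c)→e](T)) → 3
  γ[b; SUM(e)→f](σ[b<4](γ[b; MAX(c)→e](T))) → 3

== RESULT ==
b | f
1 | 9
2 | 5
3 | 3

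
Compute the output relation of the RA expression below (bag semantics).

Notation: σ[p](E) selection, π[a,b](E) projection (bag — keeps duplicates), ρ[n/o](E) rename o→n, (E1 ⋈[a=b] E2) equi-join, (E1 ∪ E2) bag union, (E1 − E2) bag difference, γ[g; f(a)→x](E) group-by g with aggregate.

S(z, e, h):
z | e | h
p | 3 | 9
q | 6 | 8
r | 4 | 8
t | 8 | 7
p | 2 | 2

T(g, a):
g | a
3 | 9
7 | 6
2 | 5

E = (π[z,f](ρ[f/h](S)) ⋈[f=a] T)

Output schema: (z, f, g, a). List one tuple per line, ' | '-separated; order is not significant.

Stepwise |·|:
  S → 5
  ρ[f/h](S) → 5
  π[z,f](ρ[f/h](S)) → 5
  T → 3
  (π[z,f](ρ[f/h](S)) ⋈[f=a] T) → 1

== RESULT ==
z | f | g | a
p | 9 | 3 | 9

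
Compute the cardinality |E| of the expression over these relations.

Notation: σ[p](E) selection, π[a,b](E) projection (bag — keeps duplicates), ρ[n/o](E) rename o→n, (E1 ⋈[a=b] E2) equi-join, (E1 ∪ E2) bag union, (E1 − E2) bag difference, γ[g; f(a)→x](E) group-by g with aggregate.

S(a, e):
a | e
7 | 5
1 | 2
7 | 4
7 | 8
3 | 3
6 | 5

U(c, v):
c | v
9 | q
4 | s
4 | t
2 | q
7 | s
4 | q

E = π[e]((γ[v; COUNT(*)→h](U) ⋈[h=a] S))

Subexpression sizes:
  U → 6
  γ[v; COUNT(*)→h](U) → 3
  S → 6
  (γ[v; COUNT(*)→h](U) ⋈[h=a] S) → 2
  π[e]((γ[v; COUNT(*)→h](U) ⋈[h=a] S)) → 2

|E| = 2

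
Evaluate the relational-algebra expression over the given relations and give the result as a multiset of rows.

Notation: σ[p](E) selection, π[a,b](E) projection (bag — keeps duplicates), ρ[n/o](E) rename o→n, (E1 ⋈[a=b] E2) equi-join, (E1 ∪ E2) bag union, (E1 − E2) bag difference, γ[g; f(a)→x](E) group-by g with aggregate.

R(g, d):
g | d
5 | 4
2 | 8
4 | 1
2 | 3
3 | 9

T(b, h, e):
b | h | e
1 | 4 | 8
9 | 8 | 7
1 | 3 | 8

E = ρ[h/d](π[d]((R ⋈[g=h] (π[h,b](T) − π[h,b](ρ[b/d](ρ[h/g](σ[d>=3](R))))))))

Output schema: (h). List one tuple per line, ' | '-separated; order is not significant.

Row counts bottom-up:
  R → 5
  T → 3
  π[h,b](T) → 3
  R → 5
  σ[d>=3](R) → 4
  ρ[h/g](σ[d>=3](R)) → 4
  ρ[b/d](ρ[h/g](σ[d>=3](R))) → 4
  π[h,b](ρ[b/d](ρ[h/g](σ[d>=3](R)))) → 4
  (π[h,b](T) − π[h,b](ρ[b/d](ρ[h/g](σ[d>=3](R))))) → 3
  (R ⋈[g=h] (π[h,b](T) − π[h,b](ρ[b/d](ρ[h/g](σ[d>=3](R)))))) → 2
  π[d]((R ⋈[g=h] (π[h,b](T) − π[h,b](ρ[b/d](ρ[h/g](σ[d>=3](R))))))) → 2
  ρ[h/d](π[d]((R ⋈[g=h] (π[h,b](T) − π[h,b](ρ[b/d](ρ[h/g](σ[d>=3](R)))))))) → 2

== RESULT ==
h
1
9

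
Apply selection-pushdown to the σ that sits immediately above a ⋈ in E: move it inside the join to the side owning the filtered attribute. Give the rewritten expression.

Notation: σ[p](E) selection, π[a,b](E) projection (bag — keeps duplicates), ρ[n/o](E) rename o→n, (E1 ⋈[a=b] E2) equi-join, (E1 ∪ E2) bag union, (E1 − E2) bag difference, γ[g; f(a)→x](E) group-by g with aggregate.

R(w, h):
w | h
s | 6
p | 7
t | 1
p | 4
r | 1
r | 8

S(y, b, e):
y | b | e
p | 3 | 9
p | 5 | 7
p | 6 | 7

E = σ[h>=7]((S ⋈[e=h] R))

σ filters on h, owned by the right side.
E' = (S ⋈[e=h] σ[h>=7](R))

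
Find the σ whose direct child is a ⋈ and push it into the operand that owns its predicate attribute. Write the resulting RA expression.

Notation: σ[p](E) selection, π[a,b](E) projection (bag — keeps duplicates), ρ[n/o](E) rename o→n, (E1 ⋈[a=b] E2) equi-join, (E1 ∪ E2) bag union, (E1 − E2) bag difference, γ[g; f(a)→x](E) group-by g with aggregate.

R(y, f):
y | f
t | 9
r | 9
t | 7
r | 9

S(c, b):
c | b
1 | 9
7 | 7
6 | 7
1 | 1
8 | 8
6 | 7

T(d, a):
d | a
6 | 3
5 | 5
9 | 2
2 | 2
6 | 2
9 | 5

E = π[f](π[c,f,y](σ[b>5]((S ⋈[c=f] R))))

σ filters on b, owned by the left side.
E' = π[f](π[c,f,y]((σ[b>5](S) ⋈[c=f] R)))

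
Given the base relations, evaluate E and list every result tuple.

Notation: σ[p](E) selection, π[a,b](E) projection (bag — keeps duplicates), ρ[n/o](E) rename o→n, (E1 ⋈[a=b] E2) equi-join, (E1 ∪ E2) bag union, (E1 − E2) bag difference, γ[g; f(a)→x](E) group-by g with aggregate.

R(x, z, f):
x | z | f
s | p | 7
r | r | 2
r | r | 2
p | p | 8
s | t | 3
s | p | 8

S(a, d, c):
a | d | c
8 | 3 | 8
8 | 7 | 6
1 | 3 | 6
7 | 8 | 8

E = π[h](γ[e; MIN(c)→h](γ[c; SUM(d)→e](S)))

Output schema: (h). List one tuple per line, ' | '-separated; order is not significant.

Row counts bottom-up:
  S → 4
  γ[c; SUM(d)→e](S) → 2
  γ[e; MIN(c)→h](γ[c; SUM(d)→e](S)) → 2
  π[h](γ[e; MIN(c)→h](γ[c; SUM(d)→e](S))) → 2

== RESULT ==
h
6
8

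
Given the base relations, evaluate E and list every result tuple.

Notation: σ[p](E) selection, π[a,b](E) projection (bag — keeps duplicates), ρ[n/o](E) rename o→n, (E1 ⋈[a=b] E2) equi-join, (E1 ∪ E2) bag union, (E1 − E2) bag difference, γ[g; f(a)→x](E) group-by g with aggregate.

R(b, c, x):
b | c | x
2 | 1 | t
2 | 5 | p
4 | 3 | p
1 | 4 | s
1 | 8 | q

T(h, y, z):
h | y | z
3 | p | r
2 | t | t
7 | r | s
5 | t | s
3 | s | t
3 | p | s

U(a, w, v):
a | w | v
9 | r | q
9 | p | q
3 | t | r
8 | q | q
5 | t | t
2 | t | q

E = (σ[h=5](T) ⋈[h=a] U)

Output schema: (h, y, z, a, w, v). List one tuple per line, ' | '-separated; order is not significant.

Subexpression sizes:
  T → 6
  σ[h=5](T) → 1
  U → 6
  (σ[h=5](T) ⋈[h=a] U) → 1

== RESULT ==
h | y | z | a | w | v
5 | t | s | 5 | t | t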